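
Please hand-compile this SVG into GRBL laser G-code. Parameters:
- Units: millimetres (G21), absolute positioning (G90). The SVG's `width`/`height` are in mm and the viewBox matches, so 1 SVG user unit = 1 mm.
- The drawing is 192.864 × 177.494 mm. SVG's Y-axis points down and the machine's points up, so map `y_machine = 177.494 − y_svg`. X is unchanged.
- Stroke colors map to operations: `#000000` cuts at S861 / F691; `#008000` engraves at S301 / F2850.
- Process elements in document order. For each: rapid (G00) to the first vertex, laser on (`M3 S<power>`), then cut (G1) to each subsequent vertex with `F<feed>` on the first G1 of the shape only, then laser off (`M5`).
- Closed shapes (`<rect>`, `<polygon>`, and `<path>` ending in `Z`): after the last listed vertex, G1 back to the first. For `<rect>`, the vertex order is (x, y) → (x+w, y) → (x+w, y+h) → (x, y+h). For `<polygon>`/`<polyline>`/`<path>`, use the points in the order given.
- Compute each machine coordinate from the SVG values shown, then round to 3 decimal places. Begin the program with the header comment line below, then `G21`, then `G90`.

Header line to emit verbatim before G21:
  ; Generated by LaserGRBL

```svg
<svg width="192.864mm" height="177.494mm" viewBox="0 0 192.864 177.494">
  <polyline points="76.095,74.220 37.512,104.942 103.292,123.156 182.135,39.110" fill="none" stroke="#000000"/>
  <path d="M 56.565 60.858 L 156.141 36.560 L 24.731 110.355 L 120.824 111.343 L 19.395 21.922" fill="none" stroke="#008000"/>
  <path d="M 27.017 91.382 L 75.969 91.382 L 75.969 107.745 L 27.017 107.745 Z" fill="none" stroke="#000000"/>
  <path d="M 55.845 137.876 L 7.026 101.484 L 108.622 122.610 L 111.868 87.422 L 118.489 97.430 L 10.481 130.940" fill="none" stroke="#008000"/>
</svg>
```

; Generated by LaserGRBL
G21
G90
G00 X76.095 Y103.274
M3 S861
G1 X37.512 Y72.552 F691
G1 X103.292 Y54.338
G1 X182.135 Y138.384
M5
G00 X56.565 Y116.636
M3 S301
G1 X156.141 Y140.934 F2850
G1 X24.731 Y67.139
G1 X120.824 Y66.151
G1 X19.395 Y155.572
M5
G00 X27.017 Y86.112
M3 S861
G1 X75.969 Y86.112 F691
G1 X75.969 Y69.749
G1 X27.017 Y69.749
G1 X27.017 Y86.112
M5
G00 X55.845 Y39.618
M3 S301
G1 X7.026 Y76.010 F2850
G1 X108.622 Y54.884
G1 X111.868 Y90.072
G1 X118.489 Y80.064
G1 X10.481 Y46.554
M5

Since the viewBox matches the mm dimensions, user units are millimetres directly. The only transform is the Y-flip y_m = 177.494 − y_svg.

Shape 1 is a open polyline drawn with `<polyline>`. Its stroke #000000 means cut at S861, F691. After flipping Y the toolpath is (76.095,103.274) → (37.512,72.552) → (103.292,54.338) → (182.135,138.384).

Shape 2 is a open polyline drawn with `<path>`. Its stroke #008000 means engrave at S301, F2850. After flipping Y the toolpath is (56.565,116.636) → (156.141,140.934) → (24.731,67.139) → (120.824,66.151) → (19.395,155.572).

Shape 3 is a rectangle drawn with `<path>`. Its stroke #000000 means cut at S861, F691. After flipping Y the toolpath is (27.017,86.112) → (75.969,86.112) → (75.969,69.749) → (27.017,69.749) → (27.017,86.112), returning to the start.

Shape 4 is a open polyline drawn with `<path>`. Its stroke #008000 means engrave at S301, F2850. After flipping Y the toolpath is (55.845,39.618) → (7.026,76.010) → (108.622,54.884) → (111.868,90.072) → (118.489,80.064) → (10.481,46.554).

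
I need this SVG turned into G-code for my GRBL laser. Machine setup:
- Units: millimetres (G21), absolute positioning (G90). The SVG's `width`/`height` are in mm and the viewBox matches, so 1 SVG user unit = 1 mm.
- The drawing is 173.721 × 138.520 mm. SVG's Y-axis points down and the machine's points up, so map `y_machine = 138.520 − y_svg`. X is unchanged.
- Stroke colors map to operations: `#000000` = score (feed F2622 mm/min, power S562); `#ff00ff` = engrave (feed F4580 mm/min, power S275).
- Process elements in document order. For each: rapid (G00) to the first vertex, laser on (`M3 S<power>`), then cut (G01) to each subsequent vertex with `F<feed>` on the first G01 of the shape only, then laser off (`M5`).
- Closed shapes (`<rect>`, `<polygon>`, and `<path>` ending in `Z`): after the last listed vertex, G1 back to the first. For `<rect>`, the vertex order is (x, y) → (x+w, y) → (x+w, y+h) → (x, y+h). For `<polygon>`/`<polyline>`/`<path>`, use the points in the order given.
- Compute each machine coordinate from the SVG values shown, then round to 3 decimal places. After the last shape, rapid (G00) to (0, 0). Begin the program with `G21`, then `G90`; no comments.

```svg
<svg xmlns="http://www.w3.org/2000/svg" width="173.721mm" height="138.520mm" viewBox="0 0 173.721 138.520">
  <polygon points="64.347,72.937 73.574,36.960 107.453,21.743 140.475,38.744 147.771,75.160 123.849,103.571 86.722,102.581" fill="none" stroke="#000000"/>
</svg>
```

Since the viewBox matches the mm dimensions, user units are millimetres directly. The only transform is the Y-flip y_m = 138.520 − y_svg.

Shape 1 is a regular polygon drawn with `<polygon>`. Its stroke #000000 means score at S562, F2622. After flipping Y the toolpath is (64.347,65.583) → (73.574,101.560) → (107.453,116.777) → (140.475,99.776) → (147.771,63.360) → (123.849,34.949) → (86.722,35.939) → (64.347,65.583), returning to the start.

G21
G90
G00 X64.347 Y65.583
M3 S562
G01 X73.574 Y101.560 F2622
G01 X107.453 Y116.777
G01 X140.475 Y99.776
G01 X147.771 Y63.360
G01 X123.849 Y34.949
G01 X86.722 Y35.939
G01 X64.347 Y65.583
M5
G00 X0.000 Y0.000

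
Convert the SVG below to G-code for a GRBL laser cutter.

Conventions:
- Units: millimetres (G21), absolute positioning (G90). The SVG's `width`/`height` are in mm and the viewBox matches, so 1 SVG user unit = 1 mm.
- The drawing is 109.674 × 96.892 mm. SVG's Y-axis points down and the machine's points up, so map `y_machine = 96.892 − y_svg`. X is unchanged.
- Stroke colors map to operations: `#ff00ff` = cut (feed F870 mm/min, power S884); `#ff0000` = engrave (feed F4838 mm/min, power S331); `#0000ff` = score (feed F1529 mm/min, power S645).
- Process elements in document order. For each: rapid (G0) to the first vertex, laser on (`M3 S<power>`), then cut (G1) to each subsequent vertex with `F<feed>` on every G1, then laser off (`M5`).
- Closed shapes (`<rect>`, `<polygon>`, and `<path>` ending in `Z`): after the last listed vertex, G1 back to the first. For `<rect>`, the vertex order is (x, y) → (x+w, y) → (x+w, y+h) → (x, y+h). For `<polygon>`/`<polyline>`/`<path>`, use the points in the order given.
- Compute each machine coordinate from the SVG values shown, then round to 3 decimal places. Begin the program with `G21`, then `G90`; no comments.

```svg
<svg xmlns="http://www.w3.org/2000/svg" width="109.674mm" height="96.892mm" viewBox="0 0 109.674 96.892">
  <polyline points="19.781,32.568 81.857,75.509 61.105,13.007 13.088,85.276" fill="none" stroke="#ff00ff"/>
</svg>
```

viewBox `0 0 109.674 96.892` with mm width/height → 1 unit = 1 mm. Flip: y_m = 96.892 − y_svg.

**Shape 1** — `<polyline>` open polyline, stroke `#ff00ff` → cut (S884, F870). Machine vertices: (19.781,64.324) → (81.857,21.383) → (61.105,83.885) → (13.088,11.616). Open path.

G21
G90
G0 X19.781 Y64.324
M3 S884
G1 X81.857 Y21.383 F870
G1 X61.105 Y83.885 F870
G1 X13.088 Y11.616 F870
M5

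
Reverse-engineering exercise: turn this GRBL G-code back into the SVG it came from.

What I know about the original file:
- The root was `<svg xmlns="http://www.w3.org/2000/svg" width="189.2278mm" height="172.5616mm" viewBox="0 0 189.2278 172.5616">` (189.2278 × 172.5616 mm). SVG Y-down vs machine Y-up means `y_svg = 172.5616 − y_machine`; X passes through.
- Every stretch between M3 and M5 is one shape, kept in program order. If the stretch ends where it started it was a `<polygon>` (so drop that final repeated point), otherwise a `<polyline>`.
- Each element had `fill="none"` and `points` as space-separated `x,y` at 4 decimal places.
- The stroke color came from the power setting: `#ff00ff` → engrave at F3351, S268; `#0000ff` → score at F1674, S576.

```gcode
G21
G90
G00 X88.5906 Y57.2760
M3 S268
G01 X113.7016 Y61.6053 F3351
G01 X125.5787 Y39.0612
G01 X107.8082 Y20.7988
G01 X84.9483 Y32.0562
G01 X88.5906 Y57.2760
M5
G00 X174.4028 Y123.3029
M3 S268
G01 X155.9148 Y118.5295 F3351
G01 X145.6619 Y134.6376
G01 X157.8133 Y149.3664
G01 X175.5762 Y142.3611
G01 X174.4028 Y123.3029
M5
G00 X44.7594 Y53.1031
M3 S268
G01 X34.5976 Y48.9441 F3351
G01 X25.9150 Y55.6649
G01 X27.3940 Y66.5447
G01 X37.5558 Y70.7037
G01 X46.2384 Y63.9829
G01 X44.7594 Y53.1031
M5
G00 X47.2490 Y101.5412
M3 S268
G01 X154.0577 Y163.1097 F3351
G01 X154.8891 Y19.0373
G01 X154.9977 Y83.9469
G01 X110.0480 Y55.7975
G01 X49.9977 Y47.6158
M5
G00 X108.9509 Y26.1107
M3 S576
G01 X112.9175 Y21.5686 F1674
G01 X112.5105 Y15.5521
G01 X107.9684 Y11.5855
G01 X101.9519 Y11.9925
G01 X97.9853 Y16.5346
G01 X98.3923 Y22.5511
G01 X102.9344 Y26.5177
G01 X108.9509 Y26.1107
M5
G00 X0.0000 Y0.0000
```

Machine Y-up, SVG Y-down with viewBox height 172.5616, so y_svg = 172.5616 − y_machine; X carries over.

Run 1: S268 ⇒ engrave layer `#ff00ff`. The run returns to its start, so emit a `<polygon>` with points (Y-flipped): 88.5906,115.2856 113.7016,110.9563 125.5787,133.5004 107.8082,151.7628 84.9483,140.5054.

Run 2: S268 ⇒ engrave layer `#ff00ff`. The run returns to its start, so emit a `<polygon>` with points (Y-flipped): 174.4028,49.2587 155.9148,54.0321 145.6619,37.9240 157.8133,23.1952 175.5762,30.2005.

Run 3: the run's S268 means `#ff00ff` (engrave). The run returns to its start, so emit a `<polygon>` with points (Y-flipped): 44.7594,119.4585 34.5976,123.6175 25.9150,116.8967 27.3940,106.0169 37.5558,101.8579 46.2384,108.5787.

Run 4: the run's S268 means `#ff00ff` (engrave). The run is open, so emit a `<polyline>` with points (Y-flipped): 47.2490,71.0204 154.0577,9.4519 154.8891,153.5243 154.9977,88.6147 110.0480,116.7641 49.9977,124.9458.

Run 5: S576 ⇒ score layer `#0000ff`. The run returns to its start, so emit a `<polygon>` with points (Y-flipped): 108.9509,146.4509 112.9175,150.9930 112.5105,157.0095 107.9684,160.9761 101.9519,160.5691 97.9853,156.0270 98.3923,150.0105 102.9344,146.0439.

<svg xmlns="http://www.w3.org/2000/svg" width="189.2278mm" height="172.5616mm" viewBox="0 0 189.2278 172.5616">
  <polygon points="88.5906,115.2856 113.7016,110.9563 125.5787,133.5004 107.8082,151.7628 84.9483,140.5054" fill="none" stroke="#ff00ff"/>
  <polygon points="174.4028,49.2587 155.9148,54.0321 145.6619,37.9240 157.8133,23.1952 175.5762,30.2005" fill="none" stroke="#ff00ff"/>
  <polygon points="44.7594,119.4585 34.5976,123.6175 25.9150,116.8967 27.3940,106.0169 37.5558,101.8579 46.2384,108.5787" fill="none" stroke="#ff00ff"/>
  <polyline points="47.2490,71.0204 154.0577,9.4519 154.8891,153.5243 154.9977,88.6147 110.0480,116.7641 49.9977,124.9458" fill="none" stroke="#ff00ff"/>
  <polygon points="108.9509,146.4509 112.9175,150.9930 112.5105,157.0095 107.9684,160.9761 101.9519,160.5691 97.9853,156.0270 98.3923,150.0105 102.9344,146.0439" fill="none" stroke="#0000ff"/>
</svg>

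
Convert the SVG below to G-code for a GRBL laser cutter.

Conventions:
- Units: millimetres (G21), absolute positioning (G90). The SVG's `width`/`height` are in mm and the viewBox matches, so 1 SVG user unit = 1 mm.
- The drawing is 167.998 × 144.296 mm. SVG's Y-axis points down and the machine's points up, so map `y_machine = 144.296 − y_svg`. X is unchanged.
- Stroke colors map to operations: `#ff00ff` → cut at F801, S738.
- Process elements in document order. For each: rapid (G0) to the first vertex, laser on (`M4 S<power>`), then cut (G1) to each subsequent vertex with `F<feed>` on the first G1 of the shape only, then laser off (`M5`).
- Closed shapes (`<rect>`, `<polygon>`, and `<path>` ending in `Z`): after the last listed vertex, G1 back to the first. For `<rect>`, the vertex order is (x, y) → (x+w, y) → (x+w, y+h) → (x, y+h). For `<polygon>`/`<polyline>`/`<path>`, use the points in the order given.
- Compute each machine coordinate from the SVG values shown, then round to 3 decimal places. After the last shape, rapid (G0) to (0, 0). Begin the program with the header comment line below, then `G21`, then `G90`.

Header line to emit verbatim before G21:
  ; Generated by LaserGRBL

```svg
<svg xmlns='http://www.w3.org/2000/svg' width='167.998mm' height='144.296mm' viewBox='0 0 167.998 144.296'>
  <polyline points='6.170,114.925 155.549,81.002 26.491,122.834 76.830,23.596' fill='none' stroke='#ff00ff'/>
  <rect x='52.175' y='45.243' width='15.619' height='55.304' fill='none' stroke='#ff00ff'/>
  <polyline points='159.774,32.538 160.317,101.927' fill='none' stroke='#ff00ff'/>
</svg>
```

Since the viewBox matches the mm dimensions, user units are millimetres directly. The only transform is the Y-flip y_m = 144.296 − y_svg.

Shape 1 is a open polyline drawn with `<polyline>`. Its stroke #ff00ff means cut at S738, F801. After flipping Y the toolpath is (6.170,29.371) → (155.549,63.294) → (26.491,21.462) → (76.830,120.700).

Shape 2 is a rectangle drawn with `<rect>`. Its stroke #ff00ff means cut at S738, F801. After flipping Y the toolpath is (52.175,99.053) → (67.794,99.053) → (67.794,43.749) → (52.175,43.749) → (52.175,99.053), returning to the start.

Shape 3 is a line segment drawn with `<polyline>`. Its stroke #ff00ff means cut at S738, F801. After flipping Y the toolpath is (159.774,111.758) → (160.317,42.369).

; Generated by LaserGRBL
G21
G90
G0 X6.170 Y29.371
M4 S738
G1 X155.549 Y63.294 F801
G1 X26.491 Y21.462
G1 X76.830 Y120.700
M5
G0 X52.175 Y99.053
M4 S738
G1 X67.794 Y99.053 F801
G1 X67.794 Y43.749
G1 X52.175 Y43.749
G1 X52.175 Y99.053
M5
G0 X159.774 Y111.758
M4 S738
G1 X160.317 Y42.369 F801
M5
G0 X0.000 Y0.000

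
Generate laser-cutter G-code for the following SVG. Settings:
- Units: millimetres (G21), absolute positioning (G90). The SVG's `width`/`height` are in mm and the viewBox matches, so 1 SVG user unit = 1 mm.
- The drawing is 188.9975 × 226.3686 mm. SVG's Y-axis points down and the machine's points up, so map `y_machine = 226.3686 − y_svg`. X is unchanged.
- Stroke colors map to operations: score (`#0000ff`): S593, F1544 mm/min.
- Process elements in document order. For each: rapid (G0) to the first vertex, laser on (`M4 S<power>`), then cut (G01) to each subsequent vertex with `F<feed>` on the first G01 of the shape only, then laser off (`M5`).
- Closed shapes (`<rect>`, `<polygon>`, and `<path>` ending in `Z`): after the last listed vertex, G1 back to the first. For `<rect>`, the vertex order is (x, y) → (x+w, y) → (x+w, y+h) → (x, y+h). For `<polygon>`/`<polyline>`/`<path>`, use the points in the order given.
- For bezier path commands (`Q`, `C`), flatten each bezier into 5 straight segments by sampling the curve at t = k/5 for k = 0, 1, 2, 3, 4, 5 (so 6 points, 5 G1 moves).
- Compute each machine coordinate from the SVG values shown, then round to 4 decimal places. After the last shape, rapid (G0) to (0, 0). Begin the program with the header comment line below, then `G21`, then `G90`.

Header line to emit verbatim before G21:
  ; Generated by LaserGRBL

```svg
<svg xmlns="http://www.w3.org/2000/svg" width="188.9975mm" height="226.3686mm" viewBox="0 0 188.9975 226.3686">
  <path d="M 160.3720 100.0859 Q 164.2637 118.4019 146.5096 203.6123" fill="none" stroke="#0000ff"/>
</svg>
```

; Generated by LaserGRBL
G21
G90
G0 X160.3720 Y126.2827
M4 S593
G01 X161.0628 Y116.2805 F1544
G01 X160.0220 Y100.9268
G01 X157.2496 Y80.2215
G01 X152.7454 Y54.1647
G01 X146.5096 Y22.7563
M5
G0 X0.0000 Y0.0000

1 u = 1 mm; y_m = 226.3686 − y.

[1] `<path>` quadratic bezier, #0000ff→score S593 F1544: (160.3720,126.2827) → (161.0628,116.2805) → (160.0220,100.9268) → (157.2496,80.2215) → (152.7454,54.1647) → (146.5096,22.7563)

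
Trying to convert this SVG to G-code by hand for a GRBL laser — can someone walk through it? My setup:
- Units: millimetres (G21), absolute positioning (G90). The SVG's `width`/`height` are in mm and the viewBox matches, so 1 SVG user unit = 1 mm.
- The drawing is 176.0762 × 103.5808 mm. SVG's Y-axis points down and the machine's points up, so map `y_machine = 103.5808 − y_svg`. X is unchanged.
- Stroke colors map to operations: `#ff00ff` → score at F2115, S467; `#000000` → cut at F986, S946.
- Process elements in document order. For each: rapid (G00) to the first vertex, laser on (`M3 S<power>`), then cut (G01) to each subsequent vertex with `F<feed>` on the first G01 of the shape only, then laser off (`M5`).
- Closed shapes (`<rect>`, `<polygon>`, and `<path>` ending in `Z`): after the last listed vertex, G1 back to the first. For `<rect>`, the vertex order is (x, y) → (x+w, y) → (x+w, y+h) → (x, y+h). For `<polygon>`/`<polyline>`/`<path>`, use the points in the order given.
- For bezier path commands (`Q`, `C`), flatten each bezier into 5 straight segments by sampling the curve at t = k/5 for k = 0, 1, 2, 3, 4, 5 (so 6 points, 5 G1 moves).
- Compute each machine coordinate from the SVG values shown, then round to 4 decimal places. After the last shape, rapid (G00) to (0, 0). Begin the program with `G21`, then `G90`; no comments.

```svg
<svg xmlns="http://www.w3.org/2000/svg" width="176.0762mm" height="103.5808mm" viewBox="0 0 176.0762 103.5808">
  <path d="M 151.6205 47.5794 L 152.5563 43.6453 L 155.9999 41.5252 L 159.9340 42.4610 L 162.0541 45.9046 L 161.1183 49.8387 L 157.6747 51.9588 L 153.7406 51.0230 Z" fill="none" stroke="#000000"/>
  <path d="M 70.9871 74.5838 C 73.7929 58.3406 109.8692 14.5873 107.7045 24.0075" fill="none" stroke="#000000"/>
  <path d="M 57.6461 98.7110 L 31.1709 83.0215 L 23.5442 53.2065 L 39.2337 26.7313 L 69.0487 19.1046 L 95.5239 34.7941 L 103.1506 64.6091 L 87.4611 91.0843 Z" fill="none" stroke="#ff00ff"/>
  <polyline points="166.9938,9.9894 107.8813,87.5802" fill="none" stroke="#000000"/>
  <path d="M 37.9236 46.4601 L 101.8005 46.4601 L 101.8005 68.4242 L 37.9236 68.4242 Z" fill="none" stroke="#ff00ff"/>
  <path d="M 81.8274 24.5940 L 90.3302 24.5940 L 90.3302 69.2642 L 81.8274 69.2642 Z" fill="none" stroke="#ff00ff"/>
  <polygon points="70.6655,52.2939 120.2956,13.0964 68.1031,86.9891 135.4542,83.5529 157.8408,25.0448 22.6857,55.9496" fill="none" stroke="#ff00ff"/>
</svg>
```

G21
G90
G00 X151.6205 Y56.0014
M3 S946
G01 X152.5563 Y59.9355 F986
G01 X155.9999 Y62.0556
G01 X159.9340 Y61.1198
G01 X162.0541 Y57.6762
G01 X161.1183 Y53.7421
G01 X157.6747 Y51.6220
G01 X153.7406 Y52.5578
G01 X151.6205 Y56.0014
M5
G00 X70.9871 Y28.9970
M3 S946
G01 X76.0909 Y41.3987 F986
G01 X85.7472 Y56.5299
G01 X96.5232 Y70.5180
G01 X104.9865 Y79.4901
G01 X107.7045 Y79.5733
M5
G00 X57.6461 Y4.8698
M3 S467
G01 X31.1709 Y20.5593 F2115
G01 X23.5442 Y50.3743
G01 X39.2337 Y76.8495
G01 X69.0487 Y84.4762
G01 X95.5239 Y68.7867
G01 X103.1506 Y38.9717
G01 X87.4611 Y12.4965
G01 X57.6461 Y4.8698
M5
G00 X166.9938 Y93.5914
M3 S946
G01 X107.8813 Y16.0006 F986
M5
G00 X37.9236 Y57.1207
M3 S467
G01 X101.8005 Y57.1207 F2115
G01 X101.8005 Y35.1566
G01 X37.9236 Y35.1566
G01 X37.9236 Y57.1207
M5
G00 X81.8274 Y78.9868
M3 S467
G01 X90.3302 Y78.9868 F2115
G01 X90.3302 Y34.3166
G01 X81.8274 Y34.3166
G01 X81.8274 Y78.9868
M5
G00 X70.6655 Y51.2869
M3 S467
G01 X120.2956 Y90.4844 F2115
G01 X68.1031 Y16.5917
G01 X135.4542 Y20.0279
G01 X157.8408 Y78.5360
G01 X22.6857 Y47.6312
G01 X70.6655 Y51.2869
M5
G00 X0.0000 Y0.0000

viewBox `0 0 176.0762 103.5808` with mm width/height → 1 unit = 1 mm. Flip: y_m = 103.5808 − y_svg.

**Shape 1** — `<path>` regular polygon, stroke `#000000` → cut (S946, F986). Machine vertices: (151.6205,56.0014) → (152.5563,59.9355) → (155.9999,62.0556) → (159.9340,61.1198) → (162.0541,57.6762) → (161.1183,53.7421) → (157.6747,51.6220) → (153.7406,52.5578) → (151.6205,56.0014). Closed: final G1 returns to the first vertex.

**Shape 2** — `<path>` cubic bezier, stroke `#000000` → cut (S946, F986). Control points (SVG): P0=(70.9871,74.5838), P1=(73.7929,58.3406), P2=(109.8692,14.5873), P3=(107.7045,24.0075); sampled at t=k/5. Machine vertices: (70.9871,28.9970) → (76.0909,41.3987) → (85.7472,56.5299) → (96.5232,70.5180) → (104.9865,79.4901) → (107.7045,79.5733). Open path.

**Shape 3** — `<path>` regular polygon, stroke `#ff00ff` → score (S467, F2115). Machine vertices: (57.6461,4.8698) → (31.1709,20.5593) → (23.5442,50.3743) → (39.2337,76.8495) → (69.0487,84.4762) → (95.5239,68.7867) → (103.1506,38.9717) → (87.4611,12.4965) → (57.6461,4.8698). Closed: final G1 returns to the first vertex.

**Shape 4** — `<polyline>` line segment, stroke `#000000` → cut (S946, F986). Machine vertices: (166.9938,93.5914) → (107.8813,16.0006). Open path.

**Shape 5** — `<path>` rectangle, stroke `#ff00ff` → score (S467, F2115). Machine vertices: (37.9236,57.1207) → (101.8005,57.1207) → (101.8005,35.1566) → (37.9236,35.1566) → (37.9236,57.1207). Closed: final G1 returns to the first vertex.

**Shape 6** — `<path>` rectangle, stroke `#ff00ff` → score (S467, F2115). Machine vertices: (81.8274,78.9868) → (90.3302,78.9868) → (90.3302,34.3166) → (81.8274,34.3166) → (81.8274,78.9868). Closed: final G1 returns to the first vertex.

**Shape 7** — `<polygon>` closed polygon, stroke `#ff00ff` → score (S467, F2115). Machine vertices: (70.6655,51.2869) → (120.2956,90.4844) → (68.1031,16.5917) → (135.4542,20.0279) → (157.8408,78.5360) → (22.6857,47.6312) → (70.6655,51.2869). Closed: final G1 returns to the first vertex.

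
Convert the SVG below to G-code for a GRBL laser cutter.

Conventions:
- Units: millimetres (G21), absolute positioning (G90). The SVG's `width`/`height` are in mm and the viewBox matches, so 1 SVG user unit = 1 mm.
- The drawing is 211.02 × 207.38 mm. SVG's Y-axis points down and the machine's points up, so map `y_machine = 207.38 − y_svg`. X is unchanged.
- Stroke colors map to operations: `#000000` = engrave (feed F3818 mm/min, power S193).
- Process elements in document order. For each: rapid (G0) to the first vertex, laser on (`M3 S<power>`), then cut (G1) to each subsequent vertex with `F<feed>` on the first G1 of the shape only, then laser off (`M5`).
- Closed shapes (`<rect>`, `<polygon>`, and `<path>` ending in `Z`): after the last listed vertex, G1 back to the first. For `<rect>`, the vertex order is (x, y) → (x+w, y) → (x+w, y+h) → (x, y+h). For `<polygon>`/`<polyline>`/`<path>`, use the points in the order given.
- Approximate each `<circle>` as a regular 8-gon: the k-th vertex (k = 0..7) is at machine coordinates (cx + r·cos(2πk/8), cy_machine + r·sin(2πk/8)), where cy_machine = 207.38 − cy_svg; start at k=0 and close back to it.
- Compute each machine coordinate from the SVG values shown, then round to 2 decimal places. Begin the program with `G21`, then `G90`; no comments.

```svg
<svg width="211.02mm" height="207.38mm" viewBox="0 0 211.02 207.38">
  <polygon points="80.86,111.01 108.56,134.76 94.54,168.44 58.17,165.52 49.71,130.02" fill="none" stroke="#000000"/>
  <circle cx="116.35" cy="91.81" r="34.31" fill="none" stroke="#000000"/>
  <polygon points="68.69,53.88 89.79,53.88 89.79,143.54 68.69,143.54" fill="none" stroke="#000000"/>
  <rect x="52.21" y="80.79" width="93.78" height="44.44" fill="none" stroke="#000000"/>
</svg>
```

G21
G90
G0 X80.86 Y96.37
M3 S193
G1 X108.56 Y72.62 F3818
G1 X94.54 Y38.94
G1 X58.17 Y41.86
G1 X49.71 Y77.36
G1 X80.86 Y96.37
M5
G0 X150.66 Y115.57
M3 S193
G1 X140.61 Y139.83 F3818
G1 X116.35 Y149.88
G1 X92.09 Y139.83
G1 X82.04 Y115.57
G1 X92.09 Y91.31
G1 X116.35 Y81.26
G1 X140.61 Y91.31
G1 X150.66 Y115.57
M5
G0 X68.69 Y153.50
M3 S193
G1 X89.79 Y153.50 F3818
G1 X89.79 Y63.84
G1 X68.69 Y63.84
G1 X68.69 Y153.50
M5
G0 X52.21 Y126.59
M3 S193
G1 X145.99 Y126.59 F3818
G1 X145.99 Y82.15
G1 X52.21 Y82.15
G1 X52.21 Y126.59
M5

Since the viewBox matches the mm dimensions, user units are millimetres directly. The only transform is the Y-flip y_m = 207.38 − y_svg.

Shape 1 is a regular polygon drawn with `<polygon>`. Its stroke #000000 means engrave at S193, F3818. After flipping Y the toolpath is (80.86,96.37) → (108.56,72.62) → (94.54,38.94) → (58.17,41.86) → (49.71,77.36) → (80.86,96.37), returning to the start.

Shape 2 is a circle drawn with `<circle>`. Its stroke #000000 means engrave at S193, F3818. After flipping Y the toolpath is (150.66,115.57) → (140.61,139.83) → (116.35,149.88) → (92.09,139.83) → (82.04,115.57) → (92.09,91.31) → (116.35,81.26) → (140.61,91.31) → (150.66,115.57), returning to the start.

Shape 3 is a rectangle drawn with `<polygon>`. Its stroke #000000 means engrave at S193, F3818. After flipping Y the toolpath is (68.69,153.50) → (89.79,153.50) → (89.79,63.84) → (68.69,63.84) → (68.69,153.50), returning to the start.

Shape 4 is a rectangle drawn with `<rect>`. Its stroke #000000 means engrave at S193, F3818. After flipping Y the toolpath is (52.21,126.59) → (145.99,126.59) → (145.99,82.15) → (52.21,82.15) → (52.21,126.59), returning to the start.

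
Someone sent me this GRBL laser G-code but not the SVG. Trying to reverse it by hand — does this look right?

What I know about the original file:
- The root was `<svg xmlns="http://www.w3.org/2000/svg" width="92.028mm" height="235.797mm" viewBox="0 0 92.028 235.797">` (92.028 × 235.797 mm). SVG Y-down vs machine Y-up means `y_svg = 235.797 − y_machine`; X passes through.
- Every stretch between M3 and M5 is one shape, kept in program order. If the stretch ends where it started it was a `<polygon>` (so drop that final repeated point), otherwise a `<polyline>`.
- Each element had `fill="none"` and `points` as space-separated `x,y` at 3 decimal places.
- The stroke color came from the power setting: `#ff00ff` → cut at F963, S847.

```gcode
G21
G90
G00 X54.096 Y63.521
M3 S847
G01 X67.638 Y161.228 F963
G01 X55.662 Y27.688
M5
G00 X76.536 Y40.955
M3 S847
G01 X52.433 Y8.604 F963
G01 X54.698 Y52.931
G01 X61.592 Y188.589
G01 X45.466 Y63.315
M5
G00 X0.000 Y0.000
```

<svg xmlns="http://www.w3.org/2000/svg" width="92.028mm" height="235.797mm" viewBox="0 0 92.028 235.797">
  <polyline points="54.096,172.276 67.638,74.569 55.662,208.109" fill="none" stroke="#ff00ff"/>
  <polyline points="76.536,194.842 52.433,227.193 54.698,182.866 61.592,47.208 45.466,172.482" fill="none" stroke="#ff00ff"/>
</svg>

Machine Y-up, SVG Y-down with viewBox height 235.797, so y_svg = 235.797 − y_machine; X carries over. Every run uses S847, so all elements get stroke `#ff00ff` (cut).

Run 1: The run is open, so emit a `<polyline>` with points (Y-flipped): 54.096,172.276 67.638,74.569 55.662,208.109.

Run 2: The run is open, so emit a `<polyline>` with points (Y-flipped): 76.536,194.842 52.433,227.193 54.698,182.866 61.592,47.208 45.466,172.482.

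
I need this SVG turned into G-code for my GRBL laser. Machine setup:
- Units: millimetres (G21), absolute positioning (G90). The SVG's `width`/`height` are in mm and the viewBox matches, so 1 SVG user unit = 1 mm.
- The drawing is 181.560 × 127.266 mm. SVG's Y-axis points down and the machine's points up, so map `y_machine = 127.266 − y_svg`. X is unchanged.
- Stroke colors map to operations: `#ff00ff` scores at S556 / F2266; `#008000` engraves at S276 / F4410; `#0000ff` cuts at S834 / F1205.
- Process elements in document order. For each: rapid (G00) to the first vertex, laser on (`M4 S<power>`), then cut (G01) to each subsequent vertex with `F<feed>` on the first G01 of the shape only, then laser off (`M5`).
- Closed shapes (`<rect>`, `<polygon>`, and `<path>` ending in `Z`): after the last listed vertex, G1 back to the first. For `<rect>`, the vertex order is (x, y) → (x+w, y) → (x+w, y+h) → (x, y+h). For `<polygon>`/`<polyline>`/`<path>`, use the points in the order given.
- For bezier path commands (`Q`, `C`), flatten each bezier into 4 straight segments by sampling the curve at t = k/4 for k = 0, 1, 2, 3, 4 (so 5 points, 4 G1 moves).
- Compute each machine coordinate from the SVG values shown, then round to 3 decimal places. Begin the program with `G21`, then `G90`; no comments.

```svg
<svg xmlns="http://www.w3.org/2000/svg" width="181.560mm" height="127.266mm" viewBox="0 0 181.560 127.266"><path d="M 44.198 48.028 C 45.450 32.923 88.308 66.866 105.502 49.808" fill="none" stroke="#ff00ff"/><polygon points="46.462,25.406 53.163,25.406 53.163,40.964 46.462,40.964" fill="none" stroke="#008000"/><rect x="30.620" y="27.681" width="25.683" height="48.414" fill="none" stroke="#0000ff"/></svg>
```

G21
G90
G00 X44.198 Y79.238
M4 S556
G01 X51.887 Y82.934 F2266
G01 X68.872 Y77.616
G01 X88.846 Y72.664
G01 X105.502 Y77.458
M5
G00 X46.462 Y101.860
M4 S276
G01 X53.163 Y101.860 F4410
G01 X53.163 Y86.302
G01 X46.462 Y86.302
G01 X46.462 Y101.860
M5
G00 X30.620 Y99.585
M4 S834
G01 X56.303 Y99.585 F1205
G01 X56.303 Y51.171
G01 X30.620 Y51.171
G01 X30.620 Y99.585
M5

1 u = 1 mm; y_m = 127.266 − y.

[1] `<path>` cubic bezier, #ff00ff→score S556 F2266: (44.198,79.238) → (51.887,82.934) → (68.872,77.616) → (88.846,72.664) → (105.502,77.458)

[2] `<polygon>` rectangle, #008000→engrave S276 F4410: (46.462,101.860) → (53.163,101.860) → (53.163,86.302) → (46.462,86.302) → (46.462,101.860) (closed)

[3] `<rect>` rectangle, #0000ff→cut S834 F1205: (30.620,99.585) → (56.303,99.585) → (56.303,51.171) → (30.620,51.171) → (30.620,99.585) (closed)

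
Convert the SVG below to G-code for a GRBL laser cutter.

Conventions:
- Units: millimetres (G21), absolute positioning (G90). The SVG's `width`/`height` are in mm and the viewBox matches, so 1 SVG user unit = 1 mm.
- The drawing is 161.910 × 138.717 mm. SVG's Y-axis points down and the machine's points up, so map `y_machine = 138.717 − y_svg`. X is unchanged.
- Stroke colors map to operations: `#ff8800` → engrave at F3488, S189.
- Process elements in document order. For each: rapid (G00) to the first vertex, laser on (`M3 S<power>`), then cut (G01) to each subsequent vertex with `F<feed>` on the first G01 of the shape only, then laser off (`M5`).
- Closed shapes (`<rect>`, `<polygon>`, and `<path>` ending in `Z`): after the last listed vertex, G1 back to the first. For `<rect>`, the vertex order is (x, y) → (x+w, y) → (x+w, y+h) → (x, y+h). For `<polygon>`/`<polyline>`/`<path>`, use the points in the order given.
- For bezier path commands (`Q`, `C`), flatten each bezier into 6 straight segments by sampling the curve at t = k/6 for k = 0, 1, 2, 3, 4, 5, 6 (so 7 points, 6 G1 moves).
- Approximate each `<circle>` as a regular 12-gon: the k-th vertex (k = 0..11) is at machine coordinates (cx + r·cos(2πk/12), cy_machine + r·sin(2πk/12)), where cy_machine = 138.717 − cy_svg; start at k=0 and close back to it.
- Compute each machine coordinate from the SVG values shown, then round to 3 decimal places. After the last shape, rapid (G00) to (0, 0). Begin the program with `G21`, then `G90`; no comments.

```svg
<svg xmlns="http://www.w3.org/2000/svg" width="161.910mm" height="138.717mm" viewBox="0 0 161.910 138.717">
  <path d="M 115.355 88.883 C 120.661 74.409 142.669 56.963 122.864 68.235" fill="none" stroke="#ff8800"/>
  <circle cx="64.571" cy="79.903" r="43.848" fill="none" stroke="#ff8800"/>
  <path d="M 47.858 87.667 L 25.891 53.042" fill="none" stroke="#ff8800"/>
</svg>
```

1 u = 1 mm; y_m = 138.717 − y.

[1] `<path>` cubic bezier, #ff8800→engrave S189 F3488: (115.355,49.834) → (119.129,57.172) → (124.061,64.125) → (128.526,69.813) → (130.899,73.355) → (129.553,73.872) → (122.864,70.482)

[2] `<circle>` circle, #ff8800→engrave S189 F3488: (108.419,58.814) → (102.544,80.738) → (86.495,96.787) → (64.571,102.662) → (42.647,96.787) → (26.598,80.738) → (20.723,58.814) → (26.598,36.890) → (42.647,20.841) → (64.571,14.966) → (86.495,20.841) → (102.544,36.890) → (108.419,58.814) (closed)

[3] `<path>` line segment, #ff8800→engrave S189 F3488: (47.858,51.050) → (25.891,85.675)

G21
G90
G00 X115.355 Y49.834
M3 S189
G01 X119.129 Y57.172 F3488
G01 X124.061 Y64.125
G01 X128.526 Y69.813
G01 X130.899 Y73.355
G01 X129.553 Y73.872
G01 X122.864 Y70.482
M5
G00 X108.419 Y58.814
M3 S189
G01 X102.544 Y80.738 F3488
G01 X86.495 Y96.787
G01 X64.571 Y102.662
G01 X42.647 Y96.787
G01 X26.598 Y80.738
G01 X20.723 Y58.814
G01 X26.598 Y36.890
G01 X42.647 Y20.841
G01 X64.571 Y14.966
G01 X86.495 Y20.841
G01 X102.544 Y36.890
G01 X108.419 Y58.814
M5
G00 X47.858 Y51.050
M3 S189
G01 X25.891 Y85.675 F3488
M5
G00 X0.000 Y0.000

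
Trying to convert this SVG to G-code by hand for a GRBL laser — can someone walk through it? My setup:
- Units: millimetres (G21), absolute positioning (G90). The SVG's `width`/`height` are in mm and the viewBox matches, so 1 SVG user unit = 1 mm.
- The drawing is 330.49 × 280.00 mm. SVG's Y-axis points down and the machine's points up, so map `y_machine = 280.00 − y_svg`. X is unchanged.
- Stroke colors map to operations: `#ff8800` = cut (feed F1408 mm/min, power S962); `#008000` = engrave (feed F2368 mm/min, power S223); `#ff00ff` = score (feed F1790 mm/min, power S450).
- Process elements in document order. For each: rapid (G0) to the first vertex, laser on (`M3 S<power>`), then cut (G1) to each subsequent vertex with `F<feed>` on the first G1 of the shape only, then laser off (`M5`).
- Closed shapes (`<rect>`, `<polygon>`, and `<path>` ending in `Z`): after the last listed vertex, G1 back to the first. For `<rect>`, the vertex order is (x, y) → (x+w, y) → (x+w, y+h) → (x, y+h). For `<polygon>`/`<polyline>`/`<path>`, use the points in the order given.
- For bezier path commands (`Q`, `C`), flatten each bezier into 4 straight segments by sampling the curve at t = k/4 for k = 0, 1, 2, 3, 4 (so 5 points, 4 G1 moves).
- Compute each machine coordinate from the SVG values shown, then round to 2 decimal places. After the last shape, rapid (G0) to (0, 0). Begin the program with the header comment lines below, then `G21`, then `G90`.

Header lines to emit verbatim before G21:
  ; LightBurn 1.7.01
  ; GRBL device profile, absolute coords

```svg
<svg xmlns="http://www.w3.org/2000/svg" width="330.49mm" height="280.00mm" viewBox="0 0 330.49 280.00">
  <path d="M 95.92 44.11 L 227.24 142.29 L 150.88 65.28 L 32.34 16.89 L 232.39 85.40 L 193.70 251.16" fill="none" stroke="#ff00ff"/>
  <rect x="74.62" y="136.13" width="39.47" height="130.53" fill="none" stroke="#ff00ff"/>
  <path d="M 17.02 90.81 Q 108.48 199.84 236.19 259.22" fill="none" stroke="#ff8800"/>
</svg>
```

viewBox `0 0 330.49 280.00` with mm width/height → 1 unit = 1 mm. Flip: y_m = 280.00 − y_svg.

**Shape 1** — `<path>` open polyline, stroke `#ff00ff` → score (S450, F1790). Machine vertices: (95.92,235.89) → (227.24,137.71) → (150.88,214.72) → (32.34,263.11) → (232.39,194.60) → (193.70,28.84). Open path.

**Shape 2** — `<rect>` rectangle, stroke `#ff00ff` → score (S450, F1790). Machine vertices: (74.62,143.87) → (114.09,143.87) → (114.09,13.34) → (74.62,13.34) → (74.62,143.87). Closed: final G1 returns to the first vertex.

**Shape 3** — `<path>` quadratic bezier, stroke `#ff8800` → cut (S962, F1408). Control points (SVG): P0=(17.02,90.81), P1=(108.48,199.84), P2=(236.19,259.22); sampled at t=k/4. Machine vertices: (17.02,189.19) → (65.02,137.78) → (117.54,92.57) → (174.60,53.57) → (236.19,20.78). Open path.

; LightBurn 1.7.01
; GRBL device profile, absolute coords
G21
G90
G0 X95.92 Y235.89
M3 S450
G1 X227.24 Y137.71 F1790
G1 X150.88 Y214.72
G1 X32.34 Y263.11
G1 X232.39 Y194.60
G1 X193.70 Y28.84
M5
G0 X74.62 Y143.87
M3 S450
G1 X114.09 Y143.87 F1790
G1 X114.09 Y13.34
G1 X74.62 Y13.34
G1 X74.62 Y143.87
M5
G0 X17.02 Y189.19
M3 S962
G1 X65.02 Y137.78 F1408
G1 X117.54 Y92.57
G1 X174.60 Y53.57
G1 X236.19 Y20.78
M5
G0 X0.00 Y0.00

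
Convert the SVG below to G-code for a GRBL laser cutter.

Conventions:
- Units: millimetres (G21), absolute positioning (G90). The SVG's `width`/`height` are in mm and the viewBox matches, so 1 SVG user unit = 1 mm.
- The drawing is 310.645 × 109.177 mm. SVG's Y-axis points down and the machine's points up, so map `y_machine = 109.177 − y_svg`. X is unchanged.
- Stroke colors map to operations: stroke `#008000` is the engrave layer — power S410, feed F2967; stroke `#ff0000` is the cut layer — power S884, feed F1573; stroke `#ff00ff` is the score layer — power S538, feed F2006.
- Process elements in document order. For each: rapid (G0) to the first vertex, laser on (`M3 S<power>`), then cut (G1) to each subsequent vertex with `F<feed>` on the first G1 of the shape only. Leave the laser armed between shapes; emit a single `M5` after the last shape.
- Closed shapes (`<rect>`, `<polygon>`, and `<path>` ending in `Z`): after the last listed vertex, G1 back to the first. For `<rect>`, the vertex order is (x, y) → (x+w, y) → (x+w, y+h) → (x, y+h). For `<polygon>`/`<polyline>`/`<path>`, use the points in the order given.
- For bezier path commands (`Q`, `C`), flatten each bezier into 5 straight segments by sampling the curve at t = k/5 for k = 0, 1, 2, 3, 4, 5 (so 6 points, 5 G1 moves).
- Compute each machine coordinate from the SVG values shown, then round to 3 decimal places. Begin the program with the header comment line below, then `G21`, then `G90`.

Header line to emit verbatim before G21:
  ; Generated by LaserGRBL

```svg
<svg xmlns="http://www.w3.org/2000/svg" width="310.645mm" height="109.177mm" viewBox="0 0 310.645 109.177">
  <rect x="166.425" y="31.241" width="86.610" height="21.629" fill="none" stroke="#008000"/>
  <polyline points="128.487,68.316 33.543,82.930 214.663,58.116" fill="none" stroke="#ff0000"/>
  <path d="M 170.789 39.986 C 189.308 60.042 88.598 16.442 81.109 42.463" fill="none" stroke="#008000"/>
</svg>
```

1 u = 1 mm; y_m = 109.177 − y.

[1] `<rect>` rectangle, #008000→engrave S410 F2967: (166.425,77.936) → (253.035,77.936) → (253.035,56.307) → (166.425,56.307) → (166.425,77.936) (closed)

[2] `<polyline>` open polyline, #ff0000→cut S884 F1573: (128.487,40.861) → (33.543,26.247) → (214.663,51.061)

[3] `<path>` cubic bezier, #008000→engrave S410 F2967: (170.789,69.191) → (169.293,63.730) → (149.379,67.149) → (121.245,73.051) → (95.089,75.038) → (81.109,66.714)

; Generated by LaserGRBL
G21
G90
G0 X166.425 Y77.936
M3 S410
G1 X253.035 Y77.936 F2967
G1 X253.035 Y56.307
G1 X166.425 Y56.307
G1 X166.425 Y77.936
G0 X128.487 Y40.861
M3 S884
G1 X33.543 Y26.247 F1573
G1 X214.663 Y51.061
G0 X170.789 Y69.191
M3 S410
G1 X169.293 Y63.730 F2967
G1 X149.379 Y67.149
G1 X121.245 Y73.051
G1 X95.089 Y75.038
G1 X81.109 Y66.714
M5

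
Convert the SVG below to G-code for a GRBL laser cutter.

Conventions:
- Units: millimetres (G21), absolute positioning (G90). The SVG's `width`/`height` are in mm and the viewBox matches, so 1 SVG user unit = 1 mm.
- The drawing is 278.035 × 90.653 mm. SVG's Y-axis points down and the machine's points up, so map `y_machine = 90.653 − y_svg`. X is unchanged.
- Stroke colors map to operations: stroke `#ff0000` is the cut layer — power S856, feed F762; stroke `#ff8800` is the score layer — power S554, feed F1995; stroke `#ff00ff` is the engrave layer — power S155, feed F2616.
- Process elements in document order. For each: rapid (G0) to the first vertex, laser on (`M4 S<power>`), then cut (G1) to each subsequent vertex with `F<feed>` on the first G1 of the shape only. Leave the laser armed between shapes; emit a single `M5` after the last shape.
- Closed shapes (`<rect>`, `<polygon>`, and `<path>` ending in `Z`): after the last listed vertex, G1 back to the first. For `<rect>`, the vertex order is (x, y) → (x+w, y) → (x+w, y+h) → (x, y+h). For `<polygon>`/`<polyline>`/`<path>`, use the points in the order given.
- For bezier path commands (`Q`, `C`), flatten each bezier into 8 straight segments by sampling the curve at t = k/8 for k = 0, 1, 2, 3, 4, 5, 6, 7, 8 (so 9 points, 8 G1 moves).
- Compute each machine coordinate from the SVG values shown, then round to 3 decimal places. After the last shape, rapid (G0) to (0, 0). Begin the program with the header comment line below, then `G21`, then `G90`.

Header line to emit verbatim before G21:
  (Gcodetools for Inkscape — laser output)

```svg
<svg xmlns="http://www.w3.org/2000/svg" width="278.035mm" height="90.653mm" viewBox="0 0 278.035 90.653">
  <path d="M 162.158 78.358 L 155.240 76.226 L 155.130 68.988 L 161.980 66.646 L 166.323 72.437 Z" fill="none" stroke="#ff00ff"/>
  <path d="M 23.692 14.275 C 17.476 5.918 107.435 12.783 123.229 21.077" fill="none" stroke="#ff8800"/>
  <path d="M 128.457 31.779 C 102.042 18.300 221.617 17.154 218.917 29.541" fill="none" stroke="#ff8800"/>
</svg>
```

1 u = 1 mm; y_m = 90.653 − y.

[1] `<path>` regular polygon, #ff00ff→engrave S155 F2616: (162.158,12.295) → (155.240,14.427) → (155.130,21.665) → (161.980,24.007) → (166.323,18.216) → (162.158,12.295) (closed)

[2] `<path>` cubic bezier, #ff8800→score S554 F1995: (23.692,76.378) → (25.537,78.825) → (34.401,80.007) → (48.290,80.085) → (65.207,79.221) → (83.155,77.577) → (100.139,75.313) → (114.162,72.592) → (123.229,69.576)

[3] `<path>` cubic bezier, #ff8800→score S554 F1995: (128.457,58.874) → (124.871,63.348) → (131.827,66.652) → (146.183,68.772) → (164.794,69.693) → (184.517,69.401) → (202.207,67.884) → (214.722,65.125) → (218.917,61.112)

(Gcodetools for Inkscape — laser output)
G21
G90
G0 X162.158 Y12.295
M4 S155
G1 X155.240 Y14.427 F2616
G1 X155.130 Y21.665
G1 X161.980 Y24.007
G1 X166.323 Y18.216
G1 X162.158 Y12.295
G0 X23.692 Y76.378
M4 S554
G1 X25.537 Y78.825 F1995
G1 X34.401 Y80.007
G1 X48.290 Y80.085
G1 X65.207 Y79.221
G1 X83.155 Y77.577
G1 X100.139 Y75.313
G1 X114.162 Y72.592
G1 X123.229 Y69.576
G0 X128.457 Y58.874
M4 S554
G1 X124.871 Y63.348 F1995
G1 X131.827 Y66.652
G1 X146.183 Y68.772
G1 X164.794 Y69.693
G1 X184.517 Y69.401
G1 X202.207 Y67.884
G1 X214.722 Y65.125
G1 X218.917 Y61.112
M5
G0 X0.000 Y0.000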